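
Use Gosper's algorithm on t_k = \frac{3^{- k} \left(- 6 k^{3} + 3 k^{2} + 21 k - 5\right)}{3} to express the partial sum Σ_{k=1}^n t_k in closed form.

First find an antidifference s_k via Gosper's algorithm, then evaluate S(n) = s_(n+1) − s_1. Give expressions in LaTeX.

S(n) = 3^{- n - 1} \left(- 7 \cdot 3^{n} + 3 n^{3} + 12 n^{2} + 12 n + 7\right)

Ratio r(k) = (6*k**3 + 15*k**2 - 9*k - 13)/(3*(6*k**3 - 3*k**2 - 21*k + 5)).
Factor: A=1/3; B=1; C=k**3 - k**2/2 - 7*k/2 + 5/6.
Set up (1/3)·f(k+1) − (1)·f(k) − (k**3 - k**2/2 - 7*k/2 + 5/6) = 0.
Degrees (0,0,3) ⇒ d ≤ 3.
Solving with deg f ≤ 3: f(k) = -(3*k**3 + 3*k**2 - 3*k + 4)/2.
Certificate R = B(k−1)f/C = -3*(3*k**3 + 3*k**2 - 3*k + 4)/(6*k**3 - 3*k**2 - 21*k + 5) gives s_k = (3*k**3 + 3*k**2 - 3*k + 4)/3**k.
s_(k+1) − s_k = (-6*k**3 + 3*k**2 + 21*k - 5)/(3*3**k) = t_k.
Evaluate: s_(n+1) = 3**(-n - 1)*(3*n**3 + 12*n**2 + 12*n + 7); subtract s_(1) = 7/3 ⇒ S(n) = 3**(-n - 1)*(-7*3**n + 3*n**3 + 12*n**2 + 12*n + 7).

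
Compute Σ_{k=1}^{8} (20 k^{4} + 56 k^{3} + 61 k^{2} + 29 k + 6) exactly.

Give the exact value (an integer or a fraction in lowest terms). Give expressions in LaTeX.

t_(k+1)/t_k = (20*k**4 + 136*k**3 + 349*k**2 + 399*k + 172)/(20*k**4 + 56*k**3 + 61*k**2 + 29*k + 6).
Gosper form: A/B · C(k+1)/C(k) with A=1, B=1, C=k**4 + 14*k**3/5 + 61*k**2/20 + 29*k/20 + 3/10.
Key eq: (1)·f(k+1) = (1)·f(k) + (k**4 + 14*k**3/5 + 61*k**2/20 + 29*k/20 + 3/10).
deg f ≤ 5 (via 0,0,4).
Coefficient equations give f(k) = k*(4*k**4 + 4*k**3 - k**2 - 2*k + 1)/20.
So s_k = (B(k−1)f/C)·t_k = (k*(4*k**4 + 4*k**3 - k**2 - 2*k + 1)/(20*k**4 + 56*k**3 + 61*k**2 + 29*k + 6))·t_k = k*(4*k**4 + 4*k**3 - k**2 - 2*k + 1).
Δs = 20*k**4 + 56*k**3 + 61*k**2 + 29*k + 6, as required.
Evaluate s at k=9 and k=1: 261558 and 6; difference 261552.

Σ = 261552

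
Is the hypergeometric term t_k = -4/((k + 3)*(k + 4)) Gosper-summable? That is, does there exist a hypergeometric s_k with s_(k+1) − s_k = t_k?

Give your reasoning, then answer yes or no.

Step 1: r(k) = (k + 3)/(k + 5).
Gosper form: A/B · C(k+1)/C(k) with A=k + 3, B=k + 5, C=1.
Need (k + 3)·f(k+1) − (k + 4)·f(k) = 1.
d = 1 from the (1,1,0) case.
Solve for f: f(k) = k/3 (degree 1 ≤ 1).
Get s_k = R·t_k = -4*k/(3*k + 9) with R(k) = B(k−1)f(k)/C(k) = k*(k + 4)/3.
Verify: -4/(k**2 + 7*k + 12) matches t_k.

Yes. s_k = -4*k/(3*k + 9).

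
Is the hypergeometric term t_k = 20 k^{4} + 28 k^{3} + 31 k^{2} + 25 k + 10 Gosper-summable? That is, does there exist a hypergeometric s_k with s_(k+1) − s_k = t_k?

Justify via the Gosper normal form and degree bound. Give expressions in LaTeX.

Yes. s_k = k \left(4 k^{4} - 3 k^{3} + 3 k^{2} + 4 k + 2\right).

Step 1: r(k) = (20*k**4 + 108*k**3 + 235*k**2 + 251*k + 114)/(20*k**4 + 28*k**3 + 31*k**2 + 25*k + 10).
Factor: A=1; B=1; C=k**4 + 7*k**3/5 + 31*k**2/20 + 5*k/4 + 1/2.
Set up (1)·f(k+1) − (1)·f(k) − (k**4 + 7*k**3/5 + 31*k**2/20 + 5*k/4 + 1/2) = 0.
Bound: deg f ≤ 5.
Coefficient equations give f(k) = k*(4*k**4 - 3*k**3 + 3*k**2 + 4*k + 2)/20.
Get s_k = R·t_k = k*(4*k**4 - 3*k**3 + 3*k**2 + 4*k + 2) with R(k) = B(k−1)f(k)/C(k) = k*(4*k**4 - 3*k**3 + 3*k**2 + 4*k + 2)/(20*k**4 + 28*k**3 + 31*k**2 + 25*k + 10).
Check: Δs_k = 20*k**4 + 28*k**3 + 31*k**2 + 25*k + 10. ✓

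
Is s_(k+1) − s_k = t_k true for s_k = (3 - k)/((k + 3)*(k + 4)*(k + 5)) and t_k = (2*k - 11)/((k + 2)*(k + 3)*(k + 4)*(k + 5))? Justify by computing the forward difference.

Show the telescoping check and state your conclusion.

s_(k+1) = (2 - k)/((k + 4)*(k + 5)*(k + 6))
s_(k+1) − s_k = 2*(k - 6)/(k**4 + 18*k**3 + 119*k**2 + 342*k + 360)
(s_(k+1) − s_k) − t_k = 3*(14 - 3*k)/(k**5 + 20*k**4 + 155*k**3 + 580*k**2 + 1044*k + 720)

Invalid: residual 3*(14 - 3*k)/(k**5 + 20*k**4 + 155*k**3 + 580*k**2 + 1044*k + 720) ≠ 0.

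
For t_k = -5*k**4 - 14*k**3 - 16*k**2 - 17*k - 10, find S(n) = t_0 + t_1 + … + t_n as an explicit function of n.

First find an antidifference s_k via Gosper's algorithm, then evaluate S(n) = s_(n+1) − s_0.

S(n) = -n**5 - 6*n**4 - 14*n**3 - 20*n**2 - 21*n - 10

The ratio is (5*k**4 + 34*k**3 + 88*k**2 + 111*k + 62)/(5*k**4 + 14*k**3 + 16*k**2 + 17*k + 10).
Factor: A=1; B=1; C=k**4 + 14*k**3/5 + 16*k**2/5 + 17*k/5 + 2.
Need (1)·f(k+1) − (1)·f(k) = k**4 + 14*k**3/5 + 16*k**2/5 + 17*k/5 + 2.
Bound: deg f ≤ 5.
Coefficient equations give f(k) = k*(k + 1)*(k**3 + 4)/5.
Get s_k = R·t_k = k*(-k**4 - k**3 - 4*k - 4) with R(k) = B(k−1)f(k)/C(k) = k*(k**3 + 4)/(5*k**3 + 9*k**2 + 7*k + 10).
Check: Δs_k = -5*k**4 - 14*k**3 - 16*k**2 - 17*k - 10. ✓
Evaluate: s_(n+1) = -n**5 - 6*n**4 - 14*n**3 - 20*n**2 - 21*n - 10; subtract s_(0) = 0 ⇒ S(n) = -n**5 - 6*n**4 - 14*n**3 - 20*n**2 - 21*n - 10.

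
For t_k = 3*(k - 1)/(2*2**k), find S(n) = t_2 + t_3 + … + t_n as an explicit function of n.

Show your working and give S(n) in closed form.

Compute t_(k+1)/t_k: get k/(2*(k - 1)).
So A=1/2 and B=1, with C=k - 1.
Set up (1/2)·f(k+1) − (1)·f(k) − (k - 1) = 0.
From deg A=0, deg B=0, deg C=1: d=1.
Solving with deg f ≤ 1: f(k) = -2*k.
So s_k = (B(k−1)f/C)·t_k = (-2*k/(k - 1))·t_k = -3*k/2**k.
Δs = 3*(k - 1)/(2*2**k), as required.
Σ_(k=2)^n t_k = s_(n+1) − s_(2) = (3*2**(-n - 1)*(-n - 1)) − (-3/2), i.e. 3*2**(-n - 1)*(2**n - n - 1).

S(n) = 3*2**(-n - 1)*(2**n - n - 1)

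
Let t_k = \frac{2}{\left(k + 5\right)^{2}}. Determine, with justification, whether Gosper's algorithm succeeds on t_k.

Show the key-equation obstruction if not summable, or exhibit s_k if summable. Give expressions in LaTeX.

Ratio r(k) = (k + 5)**2/(k + 6)**2.
A = k**2 + 10*k + 25, B = k**2 + 12*k + 36, C = 1.
Solve (k**2 + 10*k + 25)·f(k+1) − (k**2 + 10*k + 25)·f(k) = 1.
From deg A=2, deg B=2, deg C=0: d=0.
f = c0 ⇒ A·f(k+1) − B(k−1)·f(k) − C = -1. The system {-1 = 0} is inconsistent; no antidifference.

No — the linear system for f has no solution.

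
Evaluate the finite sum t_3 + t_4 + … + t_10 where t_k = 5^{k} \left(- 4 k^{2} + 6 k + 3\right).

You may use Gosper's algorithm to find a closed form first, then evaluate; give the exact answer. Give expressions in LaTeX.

Σ = -3906250000

Step 1: r(k) = 5*(4*k**2 + 2*k - 5)/(4*k**2 - 6*k - 3).
Factor: A=5; B=1; C=k**2 - 3*k/2 - 3/4.
Need (5)·f(k+1) − (1)·f(k) = k**2 - 3*k/2 - 3/4.
Bound: deg f ≤ 2.
Solving with deg f ≤ 2: f(k) = (k - 3)*(k - 1)/4.
R(k) = B(k−1)·f(k)/C(k) = (k - 3)*(k - 1)/(4*k**2 - 6*k - 3); s_k = R·t_k = 5**k*(-k**2 + 4*k - 3).
Verify: 5**k*(-4*k**2 + 6*k + 3) matches t_k.
Sum = s_(11) − s_(3); s_(11) = -3906250000, s_(3) = 0 ⇒ -3906250000.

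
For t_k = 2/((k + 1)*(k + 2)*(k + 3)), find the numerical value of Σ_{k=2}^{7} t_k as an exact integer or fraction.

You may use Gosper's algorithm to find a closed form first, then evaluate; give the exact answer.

Compute t_(k+1)/t_k: get (k + 1)/(k + 4).
Normal form (A,B,C) = (k + 1, k + 4, 1).
Solve (k + 1)·f(k+1) − (k + 3)·f(k) = 1.
Bound: deg f ≤ 2.
A polynomial solution: f(k) = k*(k + 3)/4.
So s_k = (B(k−1)f/C)·t_k = (k*(k + 3)**2/4)·t_k = k*(k + 3)/(2*(k + 1)*(k + 2)).
s_(k+1) − s_k = 2/(k**3 + 6*k**2 + 11*k + 6) = t_k.
Σ_(k=2)^(7) t_k = s_(8) − s_(2) = 22/45 − (5/12) = 13/180.

Σ = 13/180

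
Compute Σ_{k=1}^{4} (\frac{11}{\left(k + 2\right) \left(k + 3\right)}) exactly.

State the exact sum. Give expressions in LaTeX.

Σ = 44/21

Compute t_(k+1)/t_k: get (k + 2)/(k + 4).
Factor: A=k + 2; B=k + 4; C=1.
Key eq: (k + 2)·f(k+1) = (k + 3)·f(k) + (1).
From deg A=1, deg B=1, deg C=0: d=1.
Solve for f: f(k) = k/2 (degree 1 ≤ 1).
Certificate R = B(k−1)f/C = k*(k + 3)/2 gives s_k = 11*k/(2*(k + 2)).
s_(k+1) − s_k = 11/(k**2 + 5*k + 6) = t_k.
Σ_(k=1)^(4) t_k = s_(5) − s_(1) = 55/14 − (11/6) = 44/21.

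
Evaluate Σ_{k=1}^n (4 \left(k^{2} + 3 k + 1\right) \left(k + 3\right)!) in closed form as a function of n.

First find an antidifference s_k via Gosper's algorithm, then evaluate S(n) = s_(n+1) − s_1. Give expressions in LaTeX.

S(n) = 4 n \left(n + 4\right)!

Compute t_(k+1)/t_k: get (k + 4)*(3*k + (k + 1)**2 + 4)/(k**2 + 3*k + 1).
So A=k + 4 and B=1, with C=k**2 + 3*k + 1.
Solve (k + 4)·f(k+1) − (1)·f(k) = k**2 + 3*k + 1.
Bound: deg f ≤ 1.
Solving with deg f ≤ 1: f(k) = k - 1.
R(k) = B(k−1)·f(k)/C(k) = (k - 1)/(k**2 + 3*k + 1); s_k = R·t_k = 4*(k - 1)*factorial(k + 3).
s_(k+1) − s_k = 4*(k**2 + 3*k + 1)*factorial(k + 3) = t_k.
Evaluate: s_(n+1) = 4*n*factorial(n + 4); subtract s_(1) = 0 ⇒ S(n) = 4*n*factorial(n + 4).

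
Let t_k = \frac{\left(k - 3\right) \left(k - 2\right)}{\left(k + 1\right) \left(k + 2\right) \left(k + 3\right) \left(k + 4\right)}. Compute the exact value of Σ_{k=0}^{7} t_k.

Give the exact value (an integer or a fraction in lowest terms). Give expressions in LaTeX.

Compute t_(k+1)/t_k: get (k - 1)*(k + 1)/((k - 3)*(k + 5)).
Take A(k)=k + 1, B(k)=k + 5, C(k)=k**2 - 5*k + 6.
Set up (k + 1)·f(k+1) − (k + 4)·f(k) − (k**2 - 5*k + 6) = 0.
Bound: deg f ≤ 3.
A polynomial solution: f(k) = k*(k**2 + 3*k + 14)/3.
Get s_k = R·t_k = k*(k**2 + 3*k + 14)/(3*(k**3 + 6*k**2 + 11*k + 6)) with R(k) = B(k−1)f(k)/C(k) = k*(k + 4)*(k**2 + 3*k + 14)/(3*(k - 3)*(k - 2)).
Check: Δs_k = (k**2 - 5*k + 6)/(k**4 + 10*k**3 + 35*k**2 + 50*k + 24). ✓
Evaluate s at k=8 and k=0: 136/495 and 0; difference 136/495.

Σ = 136/495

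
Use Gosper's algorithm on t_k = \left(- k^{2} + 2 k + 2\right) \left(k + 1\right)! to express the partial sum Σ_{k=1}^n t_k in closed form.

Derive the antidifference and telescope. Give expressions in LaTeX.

S(n) = - n^{3} n! + 7 n n! + 6 n! - 6

t_(k+1)/t_k = (k + 2)*(2*k - (k + 1)**2 + 4)/(-k**2 + 2*k + 2).
Take A(k)=k + 2, B(k)=1, C(k)=k**2 - 2*k - 2.
Need (k + 2)·f(k+1) − (1)·f(k) = k**2 - 2*k - 2.
From deg A=1, deg B=0, deg C=2: d=1.
Solve for f: f(k) = k - 4 (degree 1 ≤ 1).
R(k) = B(k−1)·f(k)/C(k) = (k - 4)/(k**2 - 2*k - 2); s_k = R·t_k = -(k - 4)*factorial(k + 1).
s_(k+1) − s_k = (-k**2 + 2*k + 2)*factorial(k + 1) = t_k.
Σ_(k=1)^n t_k = s_(n+1) − s_(1) = (-(n - 3)*factorial(n + 2)) − (6), i.e. -n**3*factorial(n) + 7*n*factorial(n) + 6*factorial(n) - 6.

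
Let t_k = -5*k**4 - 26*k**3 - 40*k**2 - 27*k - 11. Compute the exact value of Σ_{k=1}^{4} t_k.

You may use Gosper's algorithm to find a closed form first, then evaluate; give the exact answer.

Compute t_(k+1)/t_k: get (5*k**4 + 46*k**3 + 148*k**2 + 205*k + 109)/(5*k**4 + 26*k**3 + 40*k**2 + 27*k + 11).
Gosper form: A/B · C(k+1)/C(k) with A=1, B=1, C=k**4 + 26*k**3/5 + 8*k**2 + 27*k/5 + 11/5.
f must satisfy (1)·f(k+1) − (1)·f(k) = k**4 + 26*k**3/5 + 8*k**2 + 27*k/5 + 11/5.
Degrees (0,0,4) ⇒ d ≤ 5.
Coefficient equations give f(k) = k*(k**4 + 4*k**3 + 2*k**2 + 4)/5.
R(k) = B(k−1)·f(k)/C(k) = k*(k**4 + 4*k**3 + 2*k**2 + 4)/(5*k**4 + 26*k**3 + 40*k**2 + 27*k + 11); s_k = R·t_k = k*(-k**4 - 4*k**3 - 2*k**2 - 4).
Δs = -5*k**4 - 26*k**3 - 40*k**2 - 27*k - 11, as required.
Sum = s_(5) − s_(1); s_(5) = -5895, s_(1) = -11 ⇒ -5884.

Σ = -5884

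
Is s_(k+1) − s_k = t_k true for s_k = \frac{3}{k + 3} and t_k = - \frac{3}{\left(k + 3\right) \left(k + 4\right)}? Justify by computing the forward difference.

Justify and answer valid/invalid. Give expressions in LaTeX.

valid (s_(k+1) − s_k reduces to t_k)

s_(k+1) = 3/(k + 4)
s_(k+1) − s_k = -3/((k + 3)*(k + 4))
(s_(k+1) − s_k) − t_k = 0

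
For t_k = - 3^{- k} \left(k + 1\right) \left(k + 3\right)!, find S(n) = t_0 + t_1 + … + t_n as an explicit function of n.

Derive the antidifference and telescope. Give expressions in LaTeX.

S(n) = 18 - 3^{- n} \left(n + 4\right)!

The ratio is (k + 2)*(k + 4)/(3*(k + 1)).
Take A(k)=k/3 + 4/3, B(k)=1, C(k)=k + 1.
Key eq: (k/3 + 4/3)·f(k+1) = (1)·f(k) + (k + 1).
From deg A=1, deg B=0, deg C=1: d=0.
Solving with deg f ≤ 0: f(k) = 3.
So s_k = (B(k−1)f/C)·t_k = (3/(k + 1))·t_k = -3**(1 - k)*factorial(k + 3).
Δs = -(k + 1)*factorial(k + 3)/3**k, as required.
s_(n+1) = -factorial(n + 4)/3**n and s_(0) = -18, so S(n) = 18 - factorial(n + 4)/3**n.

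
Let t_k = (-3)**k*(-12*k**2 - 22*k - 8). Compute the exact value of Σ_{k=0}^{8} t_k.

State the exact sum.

Σ = -4940432

Ratio r(k) = 3*(-6*k**2 - 23*k - 21)/(6*k**2 + 11*k + 4).
So A=-3 and B=1, with C=k**2 + 11*k/6 + 2/3.
Solve (-3)·f(k+1) − (1)·f(k) = k**2 + 11*k/6 + 2/3.
From deg A=0, deg B=0, deg C=2: d=2.
Match coefficients ⇒ f(k) = -(3*k**2 + k - 1)/12.
Then R = B(k−1)f/C = -(3*k**2 + k - 1)/(2*(2*k + 1)*(3*k + 4)), so s_k = R(k)·t_k = (-3)**k*(3*k**2 + k - 1).
Check: Δs_k = (-3)**k*(-12*k**2 - 22*k - 8). ✓
Σ_(k=0)^(8) t_k = s_(9) − s_(0) = -4940433 − (-1) = -4940432.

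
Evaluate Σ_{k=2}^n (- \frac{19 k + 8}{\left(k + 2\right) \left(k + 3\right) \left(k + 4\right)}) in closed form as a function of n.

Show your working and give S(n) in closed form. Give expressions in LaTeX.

Compute t_(k+1)/t_k: get (k + 2)*(19*k + 27)/((k + 5)*(19*k + 8)).
Gosper form: A/B · C(k+1)/C(k) with A=k + 2, B=k + 5, C=k + 8/19.
Set up (k + 2)·f(k+1) − (k + 4)·f(k) − (k + 8/19) = 0.
d = 2 from the (1,1,1) case.
Match coefficients ⇒ f(k) = k*(23*k + 1)/114.
Certificate R = B(k−1)f/C = k*(k + 4)*(23*k + 1)/(6*(19*k + 8)) gives s_k = k*(-23*k - 1)/(6*(k + 2)*(k + 3)).
Δs = (-19*k - 8)/(k**3 + 9*k**2 + 26*k + 24), as required.
Telescope: S(n) = s_(n+1) − s_(2) = (-23*n**2 - 47*n - 24)/(6*(n**2 + 7*n + 12)) − (-47/60) = (-61*n**2 - 47*n + 108)/(20*(n**2 + 7*n + 12)).

S(n) = \frac{- 61 n^{2} - 47 n + 108}{20 \left(n^{2} + 7 n + 12\right)}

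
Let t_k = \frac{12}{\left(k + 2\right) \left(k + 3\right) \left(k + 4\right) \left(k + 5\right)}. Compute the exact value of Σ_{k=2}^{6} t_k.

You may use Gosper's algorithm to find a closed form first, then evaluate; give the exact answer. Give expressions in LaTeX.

Σ = 29/990

t_(k+1)/t_k = (k + 2)/(k + 6).
Factor: A=k + 2; B=k + 6; C=1.
f must satisfy (k + 2)·f(k+1) − (k + 5)·f(k) = 1.
Bound: deg f ≤ 3.
Solving with deg f ≤ 3: f(k) = k*(k**2 + 9*k + 26)/72.
Then R = B(k−1)f/C = k*(k + 5)*(k**2 + 9*k + 26)/72, so s_k = R(k)·t_k = k*(k**2 + 9*k + 26)/(6*(k + 2)*(k + 3)*(k + 4)).
Check: Δs_k = 12/(k**4 + 14*k**3 + 71*k**2 + 154*k + 120). ✓
Sum = s_(7) − s_(2); s_(7) = 161/990, s_(2) = 2/15 ⇒ 29/990.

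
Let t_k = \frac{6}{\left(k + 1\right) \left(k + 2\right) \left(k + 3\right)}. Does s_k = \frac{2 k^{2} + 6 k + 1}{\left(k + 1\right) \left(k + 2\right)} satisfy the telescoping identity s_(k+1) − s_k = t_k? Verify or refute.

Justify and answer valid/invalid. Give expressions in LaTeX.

s_(k+1) = (6*k + 2*(k + 1)**2 + 7)/((k + 2)*(k + 3))
s_(k+1) − s_k = 6/(k**3 + 6*k**2 + 11*k + 6)
(s_(k+1) − s_k) − t_k = 0

Valid — Δs_k = t_k.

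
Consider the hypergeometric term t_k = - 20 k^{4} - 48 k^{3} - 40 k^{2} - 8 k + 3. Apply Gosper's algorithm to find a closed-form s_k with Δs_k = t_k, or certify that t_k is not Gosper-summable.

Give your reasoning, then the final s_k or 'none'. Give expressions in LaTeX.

s_k = k \left(- 4 k^{4} - 2 k^{3} + 4 k^{2} + 4 k + 1\right)

r(k) = (20*k**4 + 128*k**3 + 304*k**2 + 312*k + 113)/(20*k**4 + 48*k**3 + 40*k**2 + 8*k - 3) after simplifying.
Gosper form: A/B · C(k+1)/C(k) with A=1, B=1, C=k**4 + 12*k**3/5 + 2*k**2 + 2*k/5 - 3/20.
Key eq: (1)·f(k+1) = (1)·f(k) + (k**4 + 12*k**3/5 + 2*k**2 + 2*k/5 - 3/20).
Degrees (0,0,4) ⇒ d ≤ 5.
Coefficient equations give f(k) = k*(2*k + 1)*(2*k**3 - 2*k - 1)/20.
R(k) = B(k−1)·f(k)/C(k) = k*(2*k + 1)*(2*k**3 - 2*k - 1)/(20*k**4 + 48*k**3 + 40*k**2 + 8*k - 3); s_k = R·t_k = k*(-4*k**4 - 2*k**3 + 4*k**2 + 4*k + 1).
s_(k+1) − s_k = -20*k**4 - 48*k**3 - 40*k**2 - 8*k + 3 = t_k.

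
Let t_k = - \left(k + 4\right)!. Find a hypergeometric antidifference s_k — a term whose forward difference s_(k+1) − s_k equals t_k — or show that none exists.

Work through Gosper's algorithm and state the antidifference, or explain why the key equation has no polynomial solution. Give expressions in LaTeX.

Ratio r(k) = k + 5.
Factor: A=k + 5; B=1; C=1.
f must satisfy (k + 5)·f(k+1) − (1)·f(k) = 1.
Bound: deg f ≤ -1.
Bound -1 < 0, so the key equation has no polynomial solution.

none — t_k is not Gosper-summable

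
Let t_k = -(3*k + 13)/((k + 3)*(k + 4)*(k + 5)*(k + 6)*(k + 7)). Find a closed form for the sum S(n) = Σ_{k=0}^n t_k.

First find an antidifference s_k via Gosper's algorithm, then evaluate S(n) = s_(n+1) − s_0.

Ratio r(k) = (k + 3)*(3*k + 16)/((k + 8)*(3*k + 13)).
Gosper form: A/B · C(k+1)/C(k) with A=k + 3, B=k + 8, C=k + 13/3.
Key eq: (k + 3)·f(k+1) = (k + 7)·f(k) + (k + 13/3).
Degrees (1,1,1) ⇒ d ≤ 4.
Solve for f: f(k) = k*(k + 4)*(k**2 + 14*k + 63)/270 (degree 4 ≤ 4).
Then R = B(k−1)f/C = k*(k + 4)*(k + 7)*(k**2 + 14*k + 63)/(90*(3*k + 13)), so s_k = R(k)·t_k = k*(-k**2 - 14*k - 63)/(90*(k**3 + 14*k**2 + 63*k + 90)).
s_(k+1) − s_k = (-3*k - 13)/(k**5 + 25*k**4 + 245*k**3 + 1175*k**2 + 2754*k + 2520) = t_k.
s_(n+1) = (-n**3 - 17*n**2 - 94*n - 78)/(90*(n**3 + 17*n**2 + 94*n + 168)) and s_(0) = 0, so S(n) = (-n**3 - 17*n**2 - 94*n - 78)/(90*(n**3 + 17*n**2 + 94*n + 168)).

S(n) = (-n**3 - 17*n**2 - 94*n - 78)/(90*(n**3 + 17*n**2 + 94*n + 168))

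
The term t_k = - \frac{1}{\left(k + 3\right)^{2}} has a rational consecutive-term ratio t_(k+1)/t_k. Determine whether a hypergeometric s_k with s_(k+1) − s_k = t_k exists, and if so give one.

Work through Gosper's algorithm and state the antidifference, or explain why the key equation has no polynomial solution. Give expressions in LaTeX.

r(k) = (k + 3)**2/(k + 4)**2 after simplifying.
A = k**2 + 6*k + 9, B = k**2 + 8*k + 16, C = 1.
Solve (k**2 + 6*k + 9)·f(k+1) − (k**2 + 6*k + 9)·f(k) = 1.
From deg A=2, deg B=2, deg C=0: d=0.
Generic f = c0 gives residual -1; -1 = 0 cannot hold, so t_k is not Gosper-summable.

none — t_k is not Gosper-summable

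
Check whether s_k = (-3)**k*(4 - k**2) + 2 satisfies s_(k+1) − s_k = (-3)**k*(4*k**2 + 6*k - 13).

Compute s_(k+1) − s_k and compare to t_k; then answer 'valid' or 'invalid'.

s_(k+1) = (-3)**(k + 1)*(4 - (k + 1)**2) + 2
s_(k+1) − s_k = (-3)**k*(4*k**2 + 6*k - 13)
(s_(k+1) − s_k) − t_k = 0

Valid — Δs_k = t_k.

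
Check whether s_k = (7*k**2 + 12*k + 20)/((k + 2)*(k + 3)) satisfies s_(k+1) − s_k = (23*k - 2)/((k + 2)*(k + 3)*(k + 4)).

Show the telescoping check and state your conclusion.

valid; difference matches t_k

s_(k+1) = (12*k + 7*(k + 1)**2 + 32)/((k + 3)*(k + 4))
s_(k+1) − s_k = (23*k - 2)/(k**3 + 9*k**2 + 26*k + 24)
(s_(k+1) − s_k) − t_k = 0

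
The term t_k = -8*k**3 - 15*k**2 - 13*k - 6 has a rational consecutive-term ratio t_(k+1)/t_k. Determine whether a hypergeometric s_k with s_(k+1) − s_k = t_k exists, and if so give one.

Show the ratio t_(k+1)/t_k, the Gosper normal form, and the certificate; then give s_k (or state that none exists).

Step 1: r(k) = (8*k**3 + 39*k**2 + 67*k + 42)/(8*k**3 + 15*k**2 + 13*k + 6).
Normal form (A,B,C) = (1, 1, k**3 + 15*k**2/8 + 13*k/8 + 3/4).
f must satisfy (1)·f(k+1) − (1)·f(k) = k**3 + 15*k**2/8 + 13*k/8 + 3/4.
d = 4 from the (0,0,3) case.
A polynomial solution: f(k) = k*(k + 1)*(2*k**2 - k + 2)/8.
So s_k = (B(k−1)f/C)·t_k = (k*(2*k**2 - k + 2)/(8*k**2 + 7*k + 6))·t_k = k*(-2*k**3 - k**2 - k - 2).
Check: Δs_k = -8*k**3 - 15*k**2 - 13*k - 6. ✓

s_k = k*(-2*k**3 - k**2 - k - 2)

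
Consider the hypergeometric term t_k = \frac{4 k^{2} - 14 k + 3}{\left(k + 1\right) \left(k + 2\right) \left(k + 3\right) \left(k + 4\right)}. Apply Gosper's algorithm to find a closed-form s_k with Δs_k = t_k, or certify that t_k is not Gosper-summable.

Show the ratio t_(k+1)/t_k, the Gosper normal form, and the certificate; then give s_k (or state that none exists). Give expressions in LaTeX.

s_k = \frac{k \left(k^{2} - 6 k + 14\right)}{3 \left(k + 1\right) \left(k + 2\right) \left(k + 3\right)}

r(k) = -(k + 1)*(14*k - 4*(k + 1)**2 + 11)/((k + 5)*(4*k**2 - 14*k + 3)) after simplifying.
Factor: A=k + 1; B=k + 5; C=k**2 - 7*k/2 + 3/4.
Key eq: (k + 1)·f(k+1) = (k + 4)·f(k) + (k**2 - 7*k/2 + 3/4).
From deg A=1, deg B=1, deg C=2: d=3.
Coefficient equations give f(k) = k*(k**2 - 6*k + 14)/12.
Certificate R = B(k−1)f/C = k*(k + 4)*(k**2 - 6*k + 14)/(3*(4*k**2 - 14*k + 3)) gives s_k = k*(k**2 - 6*k + 14)/(3*(k + 1)*(k + 2)*(k + 3)).
Verify: (4*k**2 - 14*k + 3)/(k**4 + 10*k**3 + 35*k**2 + 50*k + 24) matches t_k.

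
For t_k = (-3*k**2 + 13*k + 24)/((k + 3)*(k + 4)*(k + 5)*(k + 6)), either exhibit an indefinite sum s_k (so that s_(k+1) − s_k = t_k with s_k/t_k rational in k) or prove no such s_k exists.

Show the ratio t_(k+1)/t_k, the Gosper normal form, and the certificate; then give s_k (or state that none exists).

r(k) = (k + 3)*(13*k - 3*(k + 1)**2 + 37)/((k + 7)*(-3*k**2 + 13*k + 24)) after simplifying.
Normal form (A,B,C) = (k + 3, k + 7, k**2 - 13*k/3 - 8).
Need (k + 3)·f(k+1) − (k + 6)·f(k) = k**2 - 13*k/3 - 8.
From deg A=1, deg B=1, deg C=2: d=3.
A polynomial solution: f(k) = -k*(k**2 + 192*k + 287)/180.
So s_k = (B(k−1)f/C)·t_k = (-k*(k + 6)*(k**2 + 192*k + 287)/(60*(3*k**2 - 13*k - 24)))·t_k = k*(k**2 + 192*k + 287)/(60*(k + 3)*(k + 4)*(k + 5)).
Check: Δs_k = (-3*k**2 + 13*k + 24)/(k**4 + 18*k**3 + 119*k**2 + 342*k + 360). ✓

s_k = k*(k**2 + 192*k + 287)/(60*(k + 3)*(k + 4)*(k + 5))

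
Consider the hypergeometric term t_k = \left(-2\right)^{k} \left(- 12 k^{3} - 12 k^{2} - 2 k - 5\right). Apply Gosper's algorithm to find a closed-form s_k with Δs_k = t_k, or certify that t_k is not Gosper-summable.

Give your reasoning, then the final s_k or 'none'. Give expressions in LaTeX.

s_k = \left(-2\right)^{k} \left(4 k^{3} - 4 k^{2} - 2 k + 3\right)

Step 1: r(k) = 2*(-12*k**3 - 48*k**2 - 62*k - 31)/(12*k**3 + 12*k**2 + 2*k + 5).
So A=-2 and B=1, with C=k**3 + k**2 + k/6 + 5/12.
Set up (-2)·f(k+1) − (1)·f(k) − (k**3 + k**2 + k/6 + 5/12) = 0.
d = 3 from the (0,0,3) case.
Solve for f: f(k) = -(4*k**3 - 4*k**2 - 2*k + 3)/12 (degree 3 ≤ 3).
Then R = B(k−1)f/C = -(4*k**3 - 4*k**2 - 2*k + 3)/(12*k**3 + 12*k**2 + 2*k + 5), so s_k = R(k)·t_k = (-2)**k*(4*k**3 - 4*k**2 - 2*k + 3).
s_(k+1) − s_k = (-2)**k*(-12*k**3 - 12*k**2 - 2*k - 5) = t_k.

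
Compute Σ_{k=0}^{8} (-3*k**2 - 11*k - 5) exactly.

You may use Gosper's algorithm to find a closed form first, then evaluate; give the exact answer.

Σ = -1053

Compute t_(k+1)/t_k: get (3*k**2 + 17*k + 19)/(3*k**2 + 11*k + 5).
Normal form (A,B,C) = (1, 1, k**2 + 11*k/3 + 5/3).
Key eq: (1)·f(k+1) = (1)·f(k) + (k**2 + 11*k/3 + 5/3).
deg f ≤ 3 (via 0,0,2).
Coefficient equations give f(k) = k**2*(k + 4)/3.
R(k) = B(k−1)·f(k)/C(k) = k**2*(k + 4)/(3*k**2 + 11*k + 5); s_k = R·t_k = k**2*(-k - 4).
Verify: -3*k**2 - 11*k - 5 matches t_k.
Telescoping: Σ = s_(9) − s_(0) = -1053 − (0) = -1053.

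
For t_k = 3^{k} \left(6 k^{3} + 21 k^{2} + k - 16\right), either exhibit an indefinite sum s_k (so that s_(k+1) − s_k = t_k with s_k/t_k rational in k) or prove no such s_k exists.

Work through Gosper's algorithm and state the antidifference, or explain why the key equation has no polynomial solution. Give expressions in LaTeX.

r(k) = 3*(6*k**3 + 39*k**2 + 61*k + 12)/(6*k**3 + 21*k**2 + k - 16) after simplifying.
Take A(k)=3, B(k)=1, C(k)=k**3 + 7*k**2/2 + k/6 - 8/3.
Key eq: (3)·f(k+1) = (1)·f(k) + (k**3 + 7*k**2/2 + k/6 - 8/3).
From deg A=0, deg B=0, deg C=3: d=3.
Solve for f: f(k) = (3*k**3 - 3*k**2 - 4*k - 2)/6 (degree 3 ≤ 3).
Then R = B(k−1)f/C = (3*k**3 - 3*k**2 - 4*k - 2)/(6*k**3 + 21*k**2 + k - 16), so s_k = R(k)·t_k = 3**k*(3*k**3 - 3*k**2 - 4*k - 2).
s_(k+1) − s_k = 3**k*(6*k**3 + 21*k**2 + k - 16) = t_k.

s_k = 3^{k} \left(3 k^{3} - 3 k^{2} - 4 k - 2\right)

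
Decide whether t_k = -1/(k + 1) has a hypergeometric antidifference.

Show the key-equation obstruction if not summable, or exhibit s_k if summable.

Step 1: r(k) = (k + 1)/(k + 2).
Take A(k)=k + 1, B(k)=k + 2, C(k)=1.
Need (k + 1)·f(k+1) − (k + 1)·f(k) = 1.
deg f ≤ 0 (via 1,1,0).
Write f(k) = c0. Then LHS − RHS = -1, requiring -1 = 0: contradictory. No certificate.

No — the linear system for f has no solution.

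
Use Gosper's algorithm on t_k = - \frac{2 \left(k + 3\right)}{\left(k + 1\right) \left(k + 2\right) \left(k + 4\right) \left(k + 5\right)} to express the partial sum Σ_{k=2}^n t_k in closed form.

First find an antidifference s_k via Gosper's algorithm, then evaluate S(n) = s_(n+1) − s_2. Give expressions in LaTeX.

Step 1: r(k) = (k + 1)*(k + 4)**2/((k + 3)**2*(k + 6)).
Normal form (A,B,C) = (k + 1, k + 6, k**2 + 6*k + 9).
Need (k + 1)·f(k+1) − (k + 5)·f(k) = k**2 + 6*k + 9.
Bound: deg f ≤ 4.
A polynomial solution: f(k) = k*(k + 2)*(k + 3)*(k + 5)/8.
So s_k = (B(k−1)f/C)·t_k = (k*(k + 2)*(k + 5)**2/(8*(k + 3)))·t_k = k*(-k - 5)/(4*(k**2 + 5*k + 4)).
Δs = 2*(-k - 3)/(k**4 + 12*k**3 + 49*k**2 + 78*k + 40), as required.
Σ_(k=2)^n t_k = s_(n+1) − s_(2) = ((-n**2 - 7*n - 6)/(4*(n**2 + 7*n + 10))) − (-7/36), i.e. (-n**2 - 7*n + 8)/(18*(n**2 + 7*n + 10)).

S(n) = \frac{- n^{2} - 7 n + 8}{18 \left(n^{2} + 7 n + 10\right)}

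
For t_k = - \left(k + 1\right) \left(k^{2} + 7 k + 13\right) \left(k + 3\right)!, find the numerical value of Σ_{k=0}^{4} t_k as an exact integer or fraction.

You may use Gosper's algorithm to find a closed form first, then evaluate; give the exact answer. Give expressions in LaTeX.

t_(k+1)/t_k = (k + 2)*(k + 4)*(7*k + (k + 1)**2 + 20)/((k + 1)*(k**2 + 7*k + 13)).
Factor: A=k + 4; B=1; C=k**3 + 8*k**2 + 20*k + 13.
f must satisfy (k + 4)·f(k+1) − (1)·f(k) = k**3 + 8*k**2 + 20*k + 13.
Bound: deg f ≤ 2.
Coefficient equations give f(k) = k**2 + 3*k - 1.
Certificate R = B(k−1)f/C = (k**2 + 3*k - 1)/((k + 1)*(k**2 + 7*k + 13)) gives s_k = -(k**2 + 3*k - 1)*factorial(k + 3).
Verify: -(k + 1)*(k**2 + 7*k + 13)*factorial(k + 3) matches t_k.
Evaluate s at k=5 and k=0: -1572480 and 6; difference -1572486.

Σ = -1572486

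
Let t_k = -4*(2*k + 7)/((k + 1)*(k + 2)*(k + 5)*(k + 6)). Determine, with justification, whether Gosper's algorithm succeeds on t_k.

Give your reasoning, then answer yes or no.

Yes. s_k = 4*k*(-k - 6)/(5*(k**2 + 6*k + 5)).

Compute t_(k+1)/t_k: get (k + 1)*(k + 5)*(2*k + 9)/((k + 3)*(k + 7)*(2*k + 7)).
Factor: A=k + 1; B=k + 7; C=k**3 + 21*k**2/2 + 73*k/2 + 42.
Set up (k + 1)·f(k+1) − (k + 6)·f(k) − (k**3 + 21*k**2/2 + 73*k/2 + 42) = 0.
From deg A=1, deg B=1, deg C=3: d=5.
A polynomial solution: f(k) = k*(k + 2)*(k + 3)*(k + 4)*(k + 6)/10.
Then R = B(k−1)f/C = k*(k + 2)*(k + 6)**2/(5*(2*k + 7)), so s_k = R(k)·t_k = 4*k*(-k - 6)/(5*(k**2 + 6*k + 5)).
Check: Δs_k = 4*(-2*k - 7)/(k**4 + 14*k**3 + 65*k**2 + 112*k + 60). ✓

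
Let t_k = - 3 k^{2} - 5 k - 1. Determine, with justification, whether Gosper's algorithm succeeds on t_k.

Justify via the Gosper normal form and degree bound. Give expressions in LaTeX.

Yes. s_k = k \left(- k^{2} - k + 1\right).

Ratio r(k) = (3*k**2 + 11*k + 9)/(3*k**2 + 5*k + 1).
So A=1 and B=1, with C=k**2 + 5*k/3 + 1/3.
Solve (1)·f(k+1) − (1)·f(k) = k**2 + 5*k/3 + 1/3.
deg f ≤ 3 (via 0,0,2).
Solving with deg f ≤ 3: f(k) = k*(k**2 + k - 1)/3.
R(k) = B(k−1)·f(k)/C(k) = k*(k**2 + k - 1)/(3*k**2 + 5*k + 1); s_k = R·t_k = k*(-k**2 - k + 1).
Δs = -3*k**2 - 5*k - 1, as required.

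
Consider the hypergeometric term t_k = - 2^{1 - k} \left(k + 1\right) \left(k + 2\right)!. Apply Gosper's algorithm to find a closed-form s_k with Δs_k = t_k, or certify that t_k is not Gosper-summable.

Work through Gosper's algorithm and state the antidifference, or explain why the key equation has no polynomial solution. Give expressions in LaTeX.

t_(k+1)/t_k = (k + 2)*(k + 3)/(2*(k + 1)).
A = k/2 + 3/2, B = 1, C = k + 1.
Set up (k/2 + 3/2)·f(k+1) − (1)·f(k) − (k + 1) = 0.
From deg A=1, deg B=0, deg C=1: d=0.
Solve for f: f(k) = 2 (degree 0 ≤ 0).
R(k) = B(k−1)·f(k)/C(k) = 2/(k + 1); s_k = R·t_k = -2**(2 - k)*factorial(k + 2).
Verify: -2**(1 - k)*(k + 1)*factorial(k + 2) matches t_k.

s_k = - 2^{2 - k} \left(k + 2\right)!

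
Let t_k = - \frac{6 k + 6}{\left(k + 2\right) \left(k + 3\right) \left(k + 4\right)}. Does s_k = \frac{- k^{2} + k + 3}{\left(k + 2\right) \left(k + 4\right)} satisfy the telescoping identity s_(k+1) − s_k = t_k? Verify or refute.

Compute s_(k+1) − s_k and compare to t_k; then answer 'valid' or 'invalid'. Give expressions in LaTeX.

Invalid: residual \frac{- k^{2} + 7 k + 9}{k^{4} + 14 k^{3} + 71 k^{2} + 154 k + 120} ≠ 0.

s_(k+1) = (k - (k + 1)**2 + 4)/((k + 3)*(k + 5))
s_(k+1) − s_k = (-7*k**2 - 29*k - 21)/(k**4 + 14*k**3 + 71*k**2 + 154*k + 120)
(s_(k+1) − s_k) − t_k = (-k**2 + 7*k + 9)/(k**4 + 14*k**3 + 71*k**2 + 154*k + 120)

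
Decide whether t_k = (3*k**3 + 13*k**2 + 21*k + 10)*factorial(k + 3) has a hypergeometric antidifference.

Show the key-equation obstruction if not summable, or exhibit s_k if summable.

Yes. s_k = (3*k**2 - 2*k + 2)*factorial(k + 3).

t_(k+1)/t_k = (3*k**4 + 34*k**3 + 144*k**2 + 271*k + 188)/(3*k**3 + 13*k**2 + 21*k + 10).
So A=k + 4 and B=1, with C=k**3 + 13*k**2/3 + 7*k + 10/3.
Set up (k + 4)·f(k+1) − (1)·f(k) − (k**3 + 13*k**2/3 + 7*k + 10/3) = 0.
Bound: deg f ≤ 2.
Solving with deg f ≤ 2: f(k) = (3*k**2 - 2*k + 2)/3.
So s_k = (B(k−1)f/C)·t_k = ((3*k**2 - 2*k + 2)/(3*k**3 + 13*k**2 + 21*k + 10))·t_k = (3*k**2 - 2*k + 2)*factorial(k + 3).
Verify: (3*k**3 + 13*k**2 + 21*k + 10)*factorial(k + 3) matches t_k.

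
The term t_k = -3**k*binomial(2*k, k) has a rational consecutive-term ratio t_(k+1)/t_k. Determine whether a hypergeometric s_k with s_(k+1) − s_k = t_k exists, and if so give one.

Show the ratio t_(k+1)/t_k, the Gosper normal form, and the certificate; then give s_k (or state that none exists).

Compute t_(k+1)/t_k: get 6*(2*k + 1)/(k + 1).
Gosper form: A/B · C(k+1)/C(k) with A=12*k + 6, B=k + 1, C=1.
Solve (12*k + 6)·f(k+1) − (k)·f(k) = 1.
deg f ≤ -1 (via 1,1,0).
Bound -1 < 0, so the key equation has no polynomial solution.

none — t_k is not Gosper-summable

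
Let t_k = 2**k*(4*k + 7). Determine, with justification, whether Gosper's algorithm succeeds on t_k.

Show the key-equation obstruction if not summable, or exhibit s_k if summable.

The ratio is 2*(4*k + 11)/(4*k + 7).
A = 2, B = 1, C = k + 7/4.
f must satisfy (2)·f(k+1) − (1)·f(k) = k + 7/4.
deg f ≤ 1 (via 0,0,1).
Match coefficients ⇒ f(k) = (4*k - 1)/4.
Then R = B(k−1)f/C = (4*k - 1)/(4*k + 7), so s_k = R(k)·t_k = 2**k*(4*k - 1).
Δs = 2**k*(4*k + 7), as required.

Yes. s_k = 2**k*(4*k - 1).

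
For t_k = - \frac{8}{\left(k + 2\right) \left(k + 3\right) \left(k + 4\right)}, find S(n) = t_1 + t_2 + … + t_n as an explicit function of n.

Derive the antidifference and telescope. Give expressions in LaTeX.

S(n) = \frac{n \left(- n - 7\right)}{3 \left(n^{2} + 7 n + 12\right)}

r(k) = (k + 2)/(k + 5) after simplifying.
Gosper form: A/B · C(k+1)/C(k) with A=k + 2, B=k + 5, C=1.
Solve (k + 2)·f(k+1) − (k + 4)·f(k) = 1.
From deg A=1, deg B=1, deg C=0: d=2.
Coefficient equations give f(k) = k*(k + 5)/12.
So s_k = (B(k−1)f/C)·t_k = (k*(k + 4)*(k + 5)/12)·t_k = 2*k*(-k - 5)/(3*(k + 2)*(k + 3)).
s_(k+1) − s_k = -8/(k**3 + 9*k**2 + 26*k + 24) = t_k.
Σ_(k=1)^n t_k = s_(n+1) − s_(1) = (2*(-n**2 - 7*n - 6)/(3*(n**2 + 7*n + 12))) − (-1/3), i.e. n*(-n - 7)/(3*(n**2 + 7*n + 12)).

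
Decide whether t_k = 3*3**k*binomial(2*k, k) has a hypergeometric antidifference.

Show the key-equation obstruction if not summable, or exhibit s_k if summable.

Compute t_(k+1)/t_k: get 6*(2*k + 1)/(k + 1).
Gosper form: A/B · C(k+1)/C(k) with A=12*k + 6, B=k + 1, C=1.
Solve (12*k + 6)·f(k+1) − (k)·f(k) = 1.
d = -1 from the (1,1,0) case.
Negative degree bound (-1): no f exists, t_k not Gosper-summable.

No — key equation has no polynomial f.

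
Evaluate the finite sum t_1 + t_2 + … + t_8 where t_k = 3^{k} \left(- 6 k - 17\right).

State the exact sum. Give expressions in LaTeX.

Σ = -610152

The ratio is 3*(6*k + 23)/(6*k + 17).
A = 3, B = 1, C = k + 17/6.
Need (3)·f(k+1) − (1)·f(k) = k + 17/6.
deg f ≤ 1 (via 0,0,1).
Solving with deg f ≤ 1: f(k) = (3*k + 4)/6.
Get s_k = R·t_k = 3**k*(-3*k - 4) with R(k) = B(k−1)f(k)/C(k) = (3*k + 4)/(6*k + 17).
Verify: 3**k*(-6*k - 17) matches t_k.
Σ_(k=1)^(8) t_k = s_(9) − s_(1) = -610173 − (-21) = -610152.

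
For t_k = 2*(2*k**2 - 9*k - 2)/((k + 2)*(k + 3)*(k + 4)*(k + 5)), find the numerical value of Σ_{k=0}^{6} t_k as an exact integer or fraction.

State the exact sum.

Σ = -49/396

r(k) = (k + 2)*(9*k - 2*(k + 1)**2 + 11)/((k + 6)*(-2*k**2 + 9*k + 2)) after simplifying.
Normal form (A,B,C) = (k + 2, k + 6, k**2 - 9*k/2 - 1).
f must satisfy (k + 2)·f(k+1) − (k + 5)·f(k) = k**2 - 9*k/2 - 1.
Bound: deg f ≤ 3.
A polynomial solution: f(k) = k*(k**2 - 39*k + 14)/48.
Certificate R = B(k−1)f/C = k*(k + 5)*(k**2 - 39*k + 14)/(24*(2*k**2 - 9*k - 2)) gives s_k = k*(k**2 - 39*k + 14)/(12*(k + 2)*(k + 3)*(k + 4)).
Check: Δs_k = 2*(2*k**2 - 9*k - 2)/(k**4 + 14*k**3 + 71*k**2 + 154*k + 120). ✓
Evaluate s at k=7 and k=0: -49/396 and 0; difference -49/396.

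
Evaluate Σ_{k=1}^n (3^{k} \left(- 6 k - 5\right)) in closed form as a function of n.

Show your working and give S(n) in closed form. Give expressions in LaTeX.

S(n) = - 9 \cdot 3^{n} n - 3 \cdot 3^{n} + 3

Step 1: r(k) = 3*(6*k + 11)/(6*k + 5).
Take A(k)=3, B(k)=1, C(k)=k + 5/6.
f must satisfy (3)·f(k+1) − (1)·f(k) = k + 5/6.
deg f ≤ 1 (via 0,0,1).
Coefficient equations give f(k) = (3*k - 2)/6.
Certificate R = B(k−1)f/C = (3*k - 2)/(6*k + 5) gives s_k = 3**k*(2 - 3*k).
Check: Δs_k = 3**k*(-6*k - 5). ✓
Evaluate: s_(n+1) = 3**(n + 1)*(-3*n - 1); subtract s_(1) = -3 ⇒ S(n) = -9*3**n*n - 3*3**n + 3.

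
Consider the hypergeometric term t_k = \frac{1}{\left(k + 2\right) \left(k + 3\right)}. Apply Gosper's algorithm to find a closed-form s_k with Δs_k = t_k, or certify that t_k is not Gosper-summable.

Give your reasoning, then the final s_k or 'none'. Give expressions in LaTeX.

s_k = \frac{k}{2 \left(k + 2\right)}

Ratio r(k) = (k + 2)/(k + 4).
Normal form (A,B,C) = (k + 2, k + 4, 1).
Set up (k + 2)·f(k+1) − (k + 3)·f(k) − (1) = 0.
Bound: deg f ≤ 1.
Match coefficients ⇒ f(k) = k/2.
So s_k = (B(k−1)f/C)·t_k = (k*(k + 3)/2)·t_k = k/(2*(k + 2)).
s_(k+1) − s_k = 1/(k**2 + 5*k + 6) = t_k.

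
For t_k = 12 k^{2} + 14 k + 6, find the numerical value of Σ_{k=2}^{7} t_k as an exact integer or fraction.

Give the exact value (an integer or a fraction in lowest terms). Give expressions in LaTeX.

Σ = 2082

Step 1: r(k) = (6*k**2 + 19*k + 16)/(6*k**2 + 7*k + 3).
Take A(k)=1, B(k)=1, C(k)=k**2 + 7*k/6 + 1/2.
Set up (1)·f(k+1) − (1)·f(k) − (k**2 + 7*k/6 + 1/2) = 0.
deg f ≤ 3 (via 0,0,2).
Coefficient equations give f(k) = k*(4*k**2 + k + 1)/12.
So s_k = (B(k−1)f/C)·t_k = (k*(4*k**2 + k + 1)/(2*(6*k**2 + 7*k + 3)))·t_k = k*(4*k**2 + k + 1).
s_(k+1) − s_k = 12*k**2 + 14*k + 6 = t_k.
Telescoping: Σ = s_(8) − s_(2) = 2120 − (38) = 2082.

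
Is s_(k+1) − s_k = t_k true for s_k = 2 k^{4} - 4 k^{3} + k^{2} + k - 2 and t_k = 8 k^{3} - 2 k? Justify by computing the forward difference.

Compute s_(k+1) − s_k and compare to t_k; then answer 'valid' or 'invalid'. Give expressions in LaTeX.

Valid — Δs_k = t_k.

s_(k+1) = 2*k**4 + 4*k**3 + k**2 - k - 2
s_(k+1) − s_k = 8*k**3 - 2*k
(s_(k+1) − s_k) − t_k = 0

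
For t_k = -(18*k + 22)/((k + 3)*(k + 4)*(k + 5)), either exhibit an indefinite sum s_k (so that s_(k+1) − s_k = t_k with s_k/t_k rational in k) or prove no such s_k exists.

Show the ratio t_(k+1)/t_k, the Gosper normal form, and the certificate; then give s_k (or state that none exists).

Compute t_(k+1)/t_k: get (k + 3)*(9*k + 20)/((k + 6)*(9*k + 11)).
So A=k + 3 and B=k + 6, with C=k + 11/9.
Solve (k + 3)·f(k+1) − (k + 5)·f(k) = k + 11/9.
Degrees (1,1,1) ⇒ d ≤ 2.
Solve for f: f(k) = k*(19*k + 25)/108 (degree 2 ≤ 2).
Then R = B(k−1)f/C = k*(k + 5)*(19*k + 25)/(12*(9*k + 11)), so s_k = R(k)·t_k = -k*(19*k + 25)/(6*(k + 3)*(k + 4)).
s_(k+1) − s_k = 2*(-9*k - 11)/(k**3 + 12*k**2 + 47*k + 60) = t_k.

s_k = -k*(19*k + 25)/(6*(k + 3)*(k + 4))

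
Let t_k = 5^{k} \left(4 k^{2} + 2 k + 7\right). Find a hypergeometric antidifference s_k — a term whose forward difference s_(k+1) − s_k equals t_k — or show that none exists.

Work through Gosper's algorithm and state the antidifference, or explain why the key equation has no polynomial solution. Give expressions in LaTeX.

Ratio r(k) = 5*(4*k**2 + 10*k + 13)/(4*k**2 + 2*k + 7).
Factor: A=5; B=1; C=k**2 + k/2 + 7/4.
f must satisfy (5)·f(k+1) − (1)·f(k) = k**2 + k/2 + 7/4.
Bound: deg f ≤ 2.
Solve for f: f(k) = (k**2 - 2*k + 3)/4 (degree 2 ≤ 2).
Get s_k = R·t_k = 5**k*(k**2 - 2*k + 3) with R(k) = B(k−1)f(k)/C(k) = (k**2 - 2*k + 3)/(4*k**2 + 2*k + 7).
Δs = 5**k*(4*k**2 + 2*k + 7), as required.

s_k = 5^{k} \left(k^{2} - 2 k + 3\right)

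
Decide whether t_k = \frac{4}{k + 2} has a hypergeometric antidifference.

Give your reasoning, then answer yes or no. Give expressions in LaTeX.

No — the linear system for f has no solution.

The ratio is (k + 2)/(k + 3).
Gosper form: A/B · C(k+1)/C(k) with A=k + 2, B=k + 3, C=1.
Solve (k + 2)·f(k+1) − (k + 2)·f(k) = 1.
deg f ≤ 0 (via 1,1,0).
f = c0 ⇒ A·f(k+1) − B(k−1)·f(k) − C = -1. The system {-1 = 0} is inconsistent; no antidifference.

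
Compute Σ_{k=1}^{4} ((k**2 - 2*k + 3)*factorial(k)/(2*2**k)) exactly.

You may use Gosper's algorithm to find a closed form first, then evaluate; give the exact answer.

Σ = 47/4

Compute t_(k+1)/t_k: get (k**3 + k**2 + 2*k + 2)/(2*(k**2 - 2*k + 3)).
So A=k/2 + 1/2 and B=1, with C=k**2 - 2*k + 3.
Set up (k/2 + 1/2)·f(k+1) − (1)·f(k) − (k**2 - 2*k + 3) = 0.
Bound: deg f ≤ 1.
Match coefficients ⇒ f(k) = 2*(k - 2).
Then R = B(k−1)f/C = 2*(k - 2)/(k**2 - 2*k + 3), so s_k = R(k)·t_k = (k - 2)*factorial(k)/2**k.
s_(k+1) − s_k = (k**2 - 2*k + 3)*factorial(k)/(2*2**k) = t_k.
Sum = s_(5) − s_(1); s_(5) = 45/4, s_(1) = -1/2 ⇒ 47/4.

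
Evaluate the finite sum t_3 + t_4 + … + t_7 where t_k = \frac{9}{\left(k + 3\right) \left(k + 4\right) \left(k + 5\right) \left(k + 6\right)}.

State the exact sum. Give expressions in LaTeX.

r(k) = (k + 3)/(k + 7) after simplifying.
So A=k + 3 and B=k + 7, with C=1.
f must satisfy (k + 3)·f(k+1) − (k + 6)·f(k) = 1.
Degrees (1,1,0) ⇒ d ≤ 3.
Coefficient equations give f(k) = k*(k**2 + 12*k + 47)/180.
Get s_k = R·t_k = k*(k**2 + 12*k + 47)/(20*(k + 3)*(k + 4)*(k + 5)) with R(k) = B(k−1)f(k)/C(k) = k*(k + 6)*(k**2 + 12*k + 47)/180.
Verify: 9/(k**4 + 18*k**3 + 119*k**2 + 342*k + 360) matches t_k.
Σ_(k=3)^(7) t_k = s_(8) − s_(3) = 69/1430 − (23/560) = 115/16016.

Σ = 115/16016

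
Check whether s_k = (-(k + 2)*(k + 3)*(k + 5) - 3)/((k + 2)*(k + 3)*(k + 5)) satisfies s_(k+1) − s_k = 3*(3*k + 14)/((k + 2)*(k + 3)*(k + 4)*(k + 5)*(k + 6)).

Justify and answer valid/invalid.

s_(k+1) = (-(k + 3)*(k + 4)*(k + 6) - 3)/((k + 3)*(k + 4)*(k + 6))
s_(k+1) − s_k = 3*(3*k + 14)/(k**5 + 20*k**4 + 155*k**3 + 580*k**2 + 1044*k + 720)
(s_(k+1) − s_k) − t_k = 0

valid; difference matches t_k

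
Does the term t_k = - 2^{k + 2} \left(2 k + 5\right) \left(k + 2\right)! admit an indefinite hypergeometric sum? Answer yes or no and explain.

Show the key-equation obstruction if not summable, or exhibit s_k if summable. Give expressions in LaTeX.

The ratio is 2*(k + 3)*(2*k + 7)/(2*k + 5).
Normal form (A,B,C) = (2*k + 6, 1, k + 5/2).
Set up (2*k + 6)·f(k+1) − (1)·f(k) − (k + 5/2) = 0.
d = 0 from the (1,0,1) case.
Solve for f: f(k) = 1/2 (degree 0 ≤ 0).
Then R = B(k−1)f/C = 1/(2*k + 5), so s_k = R(k)·t_k = -2**(k + 2)*factorial(k + 2).
s_(k+1) − s_k = -2**(k + 2)*(2*k + 5)*factorial(k + 2) = t_k.

Yes. s_k = - 2^{k + 2} \left(k + 2\right)!.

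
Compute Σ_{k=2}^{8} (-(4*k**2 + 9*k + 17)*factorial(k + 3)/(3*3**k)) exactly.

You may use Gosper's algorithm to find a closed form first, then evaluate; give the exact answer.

Ratio r(k) = (k + 4)*(9*k + 4*(k + 1)**2 + 26)/(3*(4*k**2 + 9*k + 17)).
So A=k/3 + 4/3 and B=1, with C=k**2 + 9*k/4 + 17/4.
Solve (k/3 + 4/3)·f(k+1) − (1)·f(k) = k**2 + 9*k/4 + 17/4.
From deg A=1, deg B=0, deg C=2: d=1.
A polynomial solution: f(k) = 3*(4*k + 1)/4.
Get s_k = R·t_k = -(4*k + 1)*factorial(k + 3)/3**k with R(k) = B(k−1)f(k)/C(k) = 3*(4*k + 1)/(4*k**2 + 9*k + 17).
Check: Δs_k = -(4*k**2 + 9*k + 17)*factorial(k + 3)/(3*3**k). ✓
Sum = s_(9) − s_(2); s_(9) = -72934400/81, s_(2) = -120 ⇒ -72924680/81.

Σ = -72924680/81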